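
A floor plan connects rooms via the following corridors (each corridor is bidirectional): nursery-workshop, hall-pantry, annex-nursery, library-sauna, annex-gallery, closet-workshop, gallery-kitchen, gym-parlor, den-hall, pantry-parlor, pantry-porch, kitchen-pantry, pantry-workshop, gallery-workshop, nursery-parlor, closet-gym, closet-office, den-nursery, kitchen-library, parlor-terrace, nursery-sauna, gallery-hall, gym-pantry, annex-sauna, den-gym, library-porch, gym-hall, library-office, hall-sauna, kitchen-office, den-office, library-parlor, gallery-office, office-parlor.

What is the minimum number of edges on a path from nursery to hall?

2

Level 0: nursery
Level 1: annex, den, parlor, sauna, workshop
Level 2: closet, gallery, gym, hall, library, office, pantry, terrace
Level 3: kitchen, porch
hall first appears at level 2.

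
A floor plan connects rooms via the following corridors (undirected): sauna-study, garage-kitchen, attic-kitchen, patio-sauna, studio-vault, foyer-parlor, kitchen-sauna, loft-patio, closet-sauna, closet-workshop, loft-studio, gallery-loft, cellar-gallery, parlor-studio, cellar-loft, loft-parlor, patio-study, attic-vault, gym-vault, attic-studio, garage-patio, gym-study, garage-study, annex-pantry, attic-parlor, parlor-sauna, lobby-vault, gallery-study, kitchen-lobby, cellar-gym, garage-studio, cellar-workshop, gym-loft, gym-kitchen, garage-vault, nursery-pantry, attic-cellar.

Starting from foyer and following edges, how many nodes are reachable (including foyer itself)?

BFS from foyer visits: foyer, parlor, studio, sauna, loft, attic, vault, garage, study, patio, kitchen, closet, gym, gallery, cellar, lobby, workshop
Reachable nodes: 17 of 20 total.

17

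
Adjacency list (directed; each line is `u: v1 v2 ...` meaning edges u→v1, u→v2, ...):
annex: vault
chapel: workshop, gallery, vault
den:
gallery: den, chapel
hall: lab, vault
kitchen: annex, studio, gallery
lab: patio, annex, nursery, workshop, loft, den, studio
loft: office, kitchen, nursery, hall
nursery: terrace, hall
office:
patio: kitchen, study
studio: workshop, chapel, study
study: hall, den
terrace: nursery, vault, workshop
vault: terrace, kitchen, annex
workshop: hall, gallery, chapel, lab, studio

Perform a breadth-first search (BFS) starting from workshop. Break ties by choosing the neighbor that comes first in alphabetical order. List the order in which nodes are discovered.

Visit workshop; enqueue chapel, gallery, hall, lab, studio → queue [chapel, gallery, hall, lab, studio]
Visit chapel; enqueue vault → queue [gallery, hall, lab, studio, vault]
Visit gallery; enqueue den → queue [hall, lab, studio, vault, den]
Visit hall → queue [lab, studio, vault, den]
Visit lab; enqueue annex, loft, nursery, patio → queue [studio, vault, den, annex, loft, nursery, patio]
Visit studio; enqueue study → queue [vault, den, annex, loft, nursery, patio, study]
Visit vault; enqueue kitchen, terrace → queue [den, annex, loft, nursery, patio, study, kitchen, terrace]
Visit den → queue [annex, loft, nursery, patio, study, kitchen, terrace]
Visit annex → queue [loft, nursery, patio, study, kitchen, terrace]
Visit loft; enqueue office → queue [nursery, patio, study, kitchen, terrace, office]
Visit nursery → queue [patio, study, kitchen, terrace, office]
Visit patio → queue [study, kitchen, terrace, office]
Visit study → queue [kitchen, terrace, office]
Visit kitchen → queue [terrace, office]
Visit terrace → queue [office]
Visit office → queue []

workshop chapel gallery hall lab studio vault den annex loft nursery patio study kitchen terrace office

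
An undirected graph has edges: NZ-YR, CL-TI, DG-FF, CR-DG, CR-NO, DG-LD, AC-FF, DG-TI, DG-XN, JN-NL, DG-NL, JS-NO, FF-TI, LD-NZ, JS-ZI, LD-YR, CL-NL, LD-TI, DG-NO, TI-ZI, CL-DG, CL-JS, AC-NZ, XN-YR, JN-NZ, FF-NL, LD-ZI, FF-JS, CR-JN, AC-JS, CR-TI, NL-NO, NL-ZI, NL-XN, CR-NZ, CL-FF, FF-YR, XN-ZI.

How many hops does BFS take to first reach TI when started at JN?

Level 0: JN
Level 1: CR, NL, NZ
Level 2: AC, CL, DG, FF, LD, NO, TI, XN, YR, ZI
Level 3: JS
TI first appears at level 2.

2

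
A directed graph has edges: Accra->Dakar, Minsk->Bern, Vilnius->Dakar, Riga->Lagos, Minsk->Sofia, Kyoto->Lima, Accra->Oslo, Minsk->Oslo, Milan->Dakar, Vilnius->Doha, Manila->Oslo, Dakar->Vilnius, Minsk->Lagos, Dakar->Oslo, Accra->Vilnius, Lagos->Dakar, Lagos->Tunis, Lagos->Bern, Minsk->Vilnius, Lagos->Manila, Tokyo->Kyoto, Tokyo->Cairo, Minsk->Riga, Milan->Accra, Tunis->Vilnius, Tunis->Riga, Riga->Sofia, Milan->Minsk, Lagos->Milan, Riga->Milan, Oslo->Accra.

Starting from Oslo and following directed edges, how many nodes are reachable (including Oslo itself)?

5

BFS from Oslo visits: Oslo, Accra, Dakar, Vilnius, Doha
Reachable nodes: 5 of 17 total.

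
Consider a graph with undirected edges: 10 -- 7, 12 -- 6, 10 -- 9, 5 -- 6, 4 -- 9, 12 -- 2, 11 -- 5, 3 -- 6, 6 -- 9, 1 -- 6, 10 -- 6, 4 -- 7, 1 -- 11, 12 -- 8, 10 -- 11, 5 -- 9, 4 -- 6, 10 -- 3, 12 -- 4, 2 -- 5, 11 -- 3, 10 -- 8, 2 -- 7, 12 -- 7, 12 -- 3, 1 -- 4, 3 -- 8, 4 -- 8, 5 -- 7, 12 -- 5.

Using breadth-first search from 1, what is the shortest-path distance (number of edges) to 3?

Level 0: 1
Level 1: 4, 6, 11
Level 2: 3, 5, 7, 8, 9, 10, 12
Level 3: 2
3 first appears at level 2.

2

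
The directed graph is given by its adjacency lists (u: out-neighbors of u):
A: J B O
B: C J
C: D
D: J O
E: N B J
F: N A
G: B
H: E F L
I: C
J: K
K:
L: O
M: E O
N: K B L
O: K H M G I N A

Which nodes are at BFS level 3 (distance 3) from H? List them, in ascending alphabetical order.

C, G, I, K, M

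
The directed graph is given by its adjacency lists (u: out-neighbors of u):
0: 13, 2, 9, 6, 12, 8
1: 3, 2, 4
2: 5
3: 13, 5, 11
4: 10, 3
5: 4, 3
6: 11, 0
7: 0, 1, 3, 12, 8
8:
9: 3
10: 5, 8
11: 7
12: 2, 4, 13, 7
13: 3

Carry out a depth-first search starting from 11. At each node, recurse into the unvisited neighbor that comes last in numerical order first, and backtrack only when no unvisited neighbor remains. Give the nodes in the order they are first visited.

11 7 12 13 3 5 4 10 8 2 1 0 9 6

Visit 11
11 → 7
7 → 12
12 → 13
13 → 3
3 → 5
5 → 4
4 → 10
10 → 8
12 → 2
7 → 1
7 → 0
0 → 9
0 → 6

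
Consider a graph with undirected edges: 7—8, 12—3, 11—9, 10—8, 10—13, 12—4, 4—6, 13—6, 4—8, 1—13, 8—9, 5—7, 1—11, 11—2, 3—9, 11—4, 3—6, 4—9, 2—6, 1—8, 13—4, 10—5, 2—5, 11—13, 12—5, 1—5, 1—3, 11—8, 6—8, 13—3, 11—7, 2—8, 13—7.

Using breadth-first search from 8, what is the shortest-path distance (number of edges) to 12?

2

Level 0: 8
Level 1: 1, 2, 4, 6, 7, 9, 10, 11
Level 2: 3, 5, 12, 13
12 first appears at level 2.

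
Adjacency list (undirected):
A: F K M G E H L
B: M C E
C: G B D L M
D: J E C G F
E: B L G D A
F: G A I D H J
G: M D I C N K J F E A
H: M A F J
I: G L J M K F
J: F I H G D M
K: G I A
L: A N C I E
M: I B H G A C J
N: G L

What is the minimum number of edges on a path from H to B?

2

Level 0: H
Level 1: A, F, J, M
Level 2: B, C, D, E, G, I, K, L
Level 3: N
B first appears at level 2.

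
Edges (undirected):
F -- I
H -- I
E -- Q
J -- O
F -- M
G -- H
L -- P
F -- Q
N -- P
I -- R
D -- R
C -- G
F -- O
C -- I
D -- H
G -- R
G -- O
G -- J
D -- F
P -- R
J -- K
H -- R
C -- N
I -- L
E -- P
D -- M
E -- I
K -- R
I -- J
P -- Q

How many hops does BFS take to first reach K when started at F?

Level 0: F
Level 1: D, I, M, O, Q
Level 2: C, E, G, H, J, L, P, R
Level 3: K, N
K first appears at level 3.

3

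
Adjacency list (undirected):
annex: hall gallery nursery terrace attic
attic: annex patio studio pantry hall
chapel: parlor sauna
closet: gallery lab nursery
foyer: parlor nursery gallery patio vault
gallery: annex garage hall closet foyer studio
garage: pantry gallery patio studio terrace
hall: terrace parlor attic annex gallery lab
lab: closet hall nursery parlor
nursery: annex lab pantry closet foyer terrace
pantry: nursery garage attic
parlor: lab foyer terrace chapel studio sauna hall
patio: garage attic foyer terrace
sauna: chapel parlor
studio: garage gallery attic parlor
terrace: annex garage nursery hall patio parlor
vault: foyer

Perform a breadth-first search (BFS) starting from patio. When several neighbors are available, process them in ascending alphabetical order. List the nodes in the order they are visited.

Visit patio; enqueue attic, foyer, garage, terrace → queue [attic, foyer, garage, terrace]
Visit attic; enqueue annex, hall, pantry, studio → queue [foyer, garage, terrace, annex, hall, pantry, studio]
Visit foyer; enqueue gallery, nursery, parlor, vault → queue [garage, terrace, annex, hall, pantry, studio, gallery, nursery, parlor, vault]
Visit garage → queue [terrace, annex, hall, pantry, studio, gallery, nursery, parlor, vault]
Visit terrace → queue [annex, hall, pantry, studio, gallery, nursery, parlor, vault]
Visit annex → queue [hall, pantry, studio, gallery, nursery, parlor, vault]
Visit hall; enqueue lab → queue [pantry, studio, gallery, nursery, parlor, vault, lab]
Visit pantry → queue [studio, gallery, nursery, parlor, vault, lab]
Visit studio → queue [gallery, nursery, parlor, vault, lab]
Visit gallery; enqueue closet → queue [nursery, parlor, vault, lab, closet]
Visit nursery → queue [parlor, vault, lab, closet]
Visit parlor; enqueue chapel, sauna → queue [vault, lab, closet, chapel, sauna]
Visit vault → queue [lab, closet, chapel, sauna]
Visit lab → queue [closet, chapel, sauna]
Visit closet → queue [chapel, sauna]
Visit chapel → queue [sauna]
Visit sauna → queue []

patio → attic → foyer → garage → terrace → annex → hall → pantry → studio → gallery → nursery → parlor → vault → lab → closet → chapel → sauna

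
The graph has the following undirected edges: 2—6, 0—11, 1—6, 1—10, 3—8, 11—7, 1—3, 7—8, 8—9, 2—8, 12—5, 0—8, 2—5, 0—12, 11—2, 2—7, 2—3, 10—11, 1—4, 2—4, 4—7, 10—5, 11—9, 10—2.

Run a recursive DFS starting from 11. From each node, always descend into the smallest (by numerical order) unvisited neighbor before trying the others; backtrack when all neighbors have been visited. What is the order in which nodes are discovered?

11, 0, 8, 2, 3, 1, 4, 7, 6, 10, 5, 12, 9

Visit 11
11 → 0
0 → 8
8 → 2
2 → 3
3 → 1
1 → 4
4 → 7
1 → 6
1 → 10
10 → 5
5 → 12
8 → 9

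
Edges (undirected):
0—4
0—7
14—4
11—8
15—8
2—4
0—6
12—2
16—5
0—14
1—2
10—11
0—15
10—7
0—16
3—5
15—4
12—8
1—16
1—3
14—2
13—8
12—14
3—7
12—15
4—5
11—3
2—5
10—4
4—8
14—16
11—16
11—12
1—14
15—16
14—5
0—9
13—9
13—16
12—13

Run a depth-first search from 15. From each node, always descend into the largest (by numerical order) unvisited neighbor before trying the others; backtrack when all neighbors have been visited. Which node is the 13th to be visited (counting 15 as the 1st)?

Visit 15
15 → 16
16 → 14
14 → 12
12 → 13
13 → 9
9 → 0
0 → 7
7 → 10
10 → 11
11 → 8
8 → 4
4 → 5
5 → 3
3 → 1
1 → 2
0 → 6

Visit order: 15, 16, 14, 12, 13, 9, 0, 7, 10, 11, 8, 4, 5, 3, 1, 2, 6

5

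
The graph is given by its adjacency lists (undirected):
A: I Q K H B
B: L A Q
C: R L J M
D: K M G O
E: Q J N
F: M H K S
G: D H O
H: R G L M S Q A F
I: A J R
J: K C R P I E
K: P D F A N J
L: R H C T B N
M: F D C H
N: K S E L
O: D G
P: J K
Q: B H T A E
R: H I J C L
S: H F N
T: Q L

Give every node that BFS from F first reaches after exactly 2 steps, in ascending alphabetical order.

Level 0: F
Level 1: H, K, M, S
Level 2: A, C, D, G, J, L, N, P, Q, R
Level 3: B, E, I, O, T

A, C, D, G, J, L, N, P, Q, R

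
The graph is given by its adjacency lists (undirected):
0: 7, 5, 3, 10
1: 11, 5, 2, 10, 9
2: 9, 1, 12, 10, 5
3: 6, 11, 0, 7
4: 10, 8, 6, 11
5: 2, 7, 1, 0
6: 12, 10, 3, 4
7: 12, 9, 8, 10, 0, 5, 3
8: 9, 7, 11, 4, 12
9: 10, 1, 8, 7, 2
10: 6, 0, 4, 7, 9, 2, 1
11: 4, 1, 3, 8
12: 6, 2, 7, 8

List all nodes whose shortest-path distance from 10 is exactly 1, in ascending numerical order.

0, 1, 2, 4, 6, 7, 9

Level 0: 10
Level 1: 0, 1, 2, 4, 6, 7, 9
Level 2: 3, 5, 8, 11, 12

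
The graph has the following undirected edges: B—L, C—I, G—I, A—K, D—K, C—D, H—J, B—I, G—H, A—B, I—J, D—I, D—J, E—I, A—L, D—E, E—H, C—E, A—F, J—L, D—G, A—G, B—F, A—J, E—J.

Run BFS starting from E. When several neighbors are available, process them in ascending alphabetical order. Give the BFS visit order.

Visit E; enqueue C, D, H, I, J → queue [C, D, H, I, J]
Visit C → queue [D, H, I, J]
Visit D; enqueue G, K → queue [H, I, J, G, K]
Visit H → queue [I, J, G, K]
Visit I; enqueue B → queue [J, G, K, B]
Visit J; enqueue A, L → queue [G, K, B, A, L]
Visit G → queue [K, B, A, L]
Visit K → queue [B, A, L]
Visit B; enqueue F → queue [A, L, F]
Visit A → queue [L, F]
Visit L → queue [F]
Visit F → queue []

E → C → D → H → I → J → G → K → B → A → L → F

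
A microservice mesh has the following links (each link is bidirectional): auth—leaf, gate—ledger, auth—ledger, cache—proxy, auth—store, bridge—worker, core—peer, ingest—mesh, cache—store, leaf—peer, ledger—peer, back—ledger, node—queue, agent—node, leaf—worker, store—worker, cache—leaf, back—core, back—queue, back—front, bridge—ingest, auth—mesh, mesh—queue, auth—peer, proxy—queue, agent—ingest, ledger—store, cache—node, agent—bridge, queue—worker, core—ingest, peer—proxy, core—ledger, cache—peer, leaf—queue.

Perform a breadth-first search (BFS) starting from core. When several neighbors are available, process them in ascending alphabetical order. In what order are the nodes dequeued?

core back ingest ledger peer front queue agent bridge mesh auth gate store cache leaf proxy node worker

Visit core; enqueue back, ingest, ledger, peer → queue [back, ingest, ledger, peer]
Visit back; enqueue front, queue → queue [ingest, ledger, peer, front, queue]
Visit ingest; enqueue agent, bridge, mesh → queue [ledger, peer, front, queue, agent, bridge, mesh]
Visit ledger; enqueue auth, gate, store → queue [peer, front, queue, agent, bridge, mesh, auth, gate, store]
Visit peer; enqueue cache, leaf, proxy → queue [front, queue, agent, bridge, mesh, auth, gate, store, cache, leaf, proxy]
Visit front → queue [queue, agent, bridge, mesh, auth, gate, store, cache, leaf, proxy]
Visit queue; enqueue node, worker → queue [agent, bridge, mesh, auth, gate, store, cache, leaf, proxy, node, worker]
Visit agent → queue [bridge, mesh, auth, gate, store, cache, leaf, proxy, node, worker]
Visit bridge → queue [mesh, auth, gate, store, cache, leaf, proxy, node, worker]
Visit mesh → queue [auth, gate, store, cache, leaf, proxy, node, worker]
Visit auth → queue [gate, store, cache, leaf, proxy, node, worker]
Visit gate → queue [store, cache, leaf, proxy, node, worker]
Visit store → queue [cache, leaf, proxy, node, worker]
Visit cache → queue [leaf, proxy, node, worker]
Visit leaf → queue [proxy, node, worker]
Visit proxy → queue [node, worker]
Visit node → queue [worker]
Visit worker → queue []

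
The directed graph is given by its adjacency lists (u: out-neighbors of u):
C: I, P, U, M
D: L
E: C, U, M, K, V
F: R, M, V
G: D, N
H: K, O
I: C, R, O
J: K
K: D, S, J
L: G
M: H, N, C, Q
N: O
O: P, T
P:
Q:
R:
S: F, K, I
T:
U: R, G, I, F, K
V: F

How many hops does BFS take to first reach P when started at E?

Level 0: E
Level 1: C, K, M, U, V
Level 2: D, F, G, H, I, J, N, P, Q, R, S
Level 3: L, O
Level 4: T
P first appears at level 2.

2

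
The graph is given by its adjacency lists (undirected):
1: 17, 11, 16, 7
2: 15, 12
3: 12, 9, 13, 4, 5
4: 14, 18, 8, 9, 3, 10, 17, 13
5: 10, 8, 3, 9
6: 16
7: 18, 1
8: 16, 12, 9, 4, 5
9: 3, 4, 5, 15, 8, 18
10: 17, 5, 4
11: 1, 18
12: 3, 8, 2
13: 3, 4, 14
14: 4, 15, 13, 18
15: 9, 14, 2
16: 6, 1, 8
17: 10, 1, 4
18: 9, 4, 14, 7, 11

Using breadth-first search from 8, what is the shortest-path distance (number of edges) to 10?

Level 0: 8
Level 1: 4, 5, 9, 12, 16
Level 2: 1, 2, 3, 6, 10, 13, 14, 15, 17, 18
Level 3: 7, 11
10 first appears at level 2.

2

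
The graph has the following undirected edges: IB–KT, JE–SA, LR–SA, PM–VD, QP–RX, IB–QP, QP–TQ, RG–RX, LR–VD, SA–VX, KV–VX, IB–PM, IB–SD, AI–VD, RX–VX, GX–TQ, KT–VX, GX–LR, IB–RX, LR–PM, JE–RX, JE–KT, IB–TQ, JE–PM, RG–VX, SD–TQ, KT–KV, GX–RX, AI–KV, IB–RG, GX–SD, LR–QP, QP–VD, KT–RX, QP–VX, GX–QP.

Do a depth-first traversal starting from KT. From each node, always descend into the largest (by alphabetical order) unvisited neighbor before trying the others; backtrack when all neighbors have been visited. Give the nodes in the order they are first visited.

Visit KT
KT → VX
VX → SA
SA → LR
LR → VD
VD → QP
QP → TQ
TQ → SD
SD → IB
IB → RX
RX → RG
RX → JE
JE → PM
RX → GX
VD → AI
AI → KV

KT → VX → SA → LR → VD → QP → TQ → SD → IB → RX → RG → JE → PM → GX → AI → KV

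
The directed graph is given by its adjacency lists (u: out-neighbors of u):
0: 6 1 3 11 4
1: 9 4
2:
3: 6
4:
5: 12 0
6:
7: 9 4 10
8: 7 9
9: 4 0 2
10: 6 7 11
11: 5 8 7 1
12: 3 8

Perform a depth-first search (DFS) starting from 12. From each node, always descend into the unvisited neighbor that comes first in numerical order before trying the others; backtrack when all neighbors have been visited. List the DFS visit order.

Visit 12
12 → 3
3 → 6
12 → 8
8 → 7
7 → 4
7 → 9
9 → 0
0 → 1
0 → 11
11 → 5
9 → 2
7 → 10

12 -> 3 -> 6 -> 8 -> 7 -> 4 -> 9 -> 0 -> 1 -> 11 -> 5 -> 2 -> 10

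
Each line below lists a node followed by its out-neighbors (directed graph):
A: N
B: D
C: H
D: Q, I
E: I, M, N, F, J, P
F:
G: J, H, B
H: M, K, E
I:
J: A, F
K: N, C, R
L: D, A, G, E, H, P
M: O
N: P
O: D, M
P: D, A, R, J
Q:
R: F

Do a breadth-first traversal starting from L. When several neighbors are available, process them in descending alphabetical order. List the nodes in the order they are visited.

L, P, H, G, E, D, A, R, J, M, K, B, N, I, F, Q, O, C

Visit L; enqueue P, H, G, E, D, A → queue [P, H, G, E, D, A]
Visit P; enqueue R, J → queue [H, G, E, D, A, R, J]
Visit H; enqueue M, K → queue [G, E, D, A, R, J, M, K]
Visit G; enqueue B → queue [E, D, A, R, J, M, K, B]
Visit E; enqueue N, I, F → queue [D, A, R, J, M, K, B, N, I, F]
Visit D; enqueue Q → queue [A, R, J, M, K, B, N, I, F, Q]
Visit A → queue [R, J, M, K, B, N, I, F, Q]
Visit R → queue [J, M, K, B, N, I, F, Q]
Visit J → queue [M, K, B, N, I, F, Q]
Visit M; enqueue O → queue [K, B, N, I, F, Q, O]
Visit K; enqueue C → queue [B, N, I, F, Q, O, C]
Visit B → queue [N, I, F, Q, O, C]
Visit N → queue [I, F, Q, O, C]
Visit I → queue [F, Q, O, C]
Visit F → queue [Q, O, C]
Visit Q → queue [O, C]
Visit O → queue [C]
Visit C → queue []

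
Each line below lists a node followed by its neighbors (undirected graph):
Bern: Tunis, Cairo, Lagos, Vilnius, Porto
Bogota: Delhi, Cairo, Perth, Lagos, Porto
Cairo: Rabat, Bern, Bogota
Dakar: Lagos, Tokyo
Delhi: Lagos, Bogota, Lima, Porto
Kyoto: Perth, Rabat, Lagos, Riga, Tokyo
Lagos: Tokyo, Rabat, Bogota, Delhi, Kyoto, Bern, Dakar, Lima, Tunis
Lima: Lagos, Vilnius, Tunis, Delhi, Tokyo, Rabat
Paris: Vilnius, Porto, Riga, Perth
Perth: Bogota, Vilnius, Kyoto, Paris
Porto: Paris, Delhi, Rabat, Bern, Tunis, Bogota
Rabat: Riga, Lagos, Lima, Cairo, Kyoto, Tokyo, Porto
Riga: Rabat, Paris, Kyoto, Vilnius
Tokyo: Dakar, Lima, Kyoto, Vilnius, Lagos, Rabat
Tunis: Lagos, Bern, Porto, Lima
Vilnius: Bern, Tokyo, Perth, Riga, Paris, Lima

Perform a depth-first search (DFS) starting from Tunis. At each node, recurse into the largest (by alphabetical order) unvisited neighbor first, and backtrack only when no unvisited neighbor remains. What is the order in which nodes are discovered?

Visit Tunis
Tunis → Porto
Porto → Rabat
Rabat → Tokyo
Tokyo → Vilnius
Vilnius → Riga
Riga → Paris
Paris → Perth
Perth → Kyoto
Kyoto → Lagos
Lagos → Lima
Lima → Delhi
Delhi → Bogota
Bogota → Cairo
Cairo → Bern
Lagos → Dakar

Tunis, Porto, Rabat, Tokyo, Vilnius, Riga, Paris, Perth, Kyoto, Lagos, Lima, Delhi, Bogota, Cairo, Bern, Dakar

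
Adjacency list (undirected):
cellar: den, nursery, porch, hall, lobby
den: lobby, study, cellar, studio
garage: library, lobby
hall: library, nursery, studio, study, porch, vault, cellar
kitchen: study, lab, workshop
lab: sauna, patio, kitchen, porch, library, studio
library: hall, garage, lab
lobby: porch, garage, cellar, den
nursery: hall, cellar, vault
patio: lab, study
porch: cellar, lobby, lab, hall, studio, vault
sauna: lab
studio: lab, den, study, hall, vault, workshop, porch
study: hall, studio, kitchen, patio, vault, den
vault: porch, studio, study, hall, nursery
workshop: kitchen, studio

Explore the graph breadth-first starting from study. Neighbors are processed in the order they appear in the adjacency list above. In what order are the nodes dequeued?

study -> hall -> studio -> kitchen -> patio -> vault -> den -> library -> nursery -> porch -> cellar -> lab -> workshop -> lobby -> garage -> sauna

Visit study; enqueue hall, studio, kitchen, patio, vault, den → queue [hall, studio, kitchen, patio, vault, den]
Visit hall; enqueue library, nursery, porch, cellar → queue [studio, kitchen, patio, vault, den, library, nursery, porch, cellar]
Visit studio; enqueue lab, workshop → queue [kitchen, patio, vault, den, library, nursery, porch, cellar, lab, workshop]
Visit kitchen → queue [patio, vault, den, library, nursery, porch, cellar, lab, workshop]
Visit patio → queue [vault, den, library, nursery, porch, cellar, lab, workshop]
Visit vault → queue [den, library, nursery, porch, cellar, lab, workshop]
Visit den; enqueue lobby → queue [library, nursery, porch, cellar, lab, workshop, lobby]
Visit library; enqueue garage → queue [nursery, porch, cellar, lab, workshop, lobby, garage]
Visit nursery → queue [porch, cellar, lab, workshop, lobby, garage]
Visit porch → queue [cellar, lab, workshop, lobby, garage]
Visit cellar → queue [lab, workshop, lobby, garage]
Visit lab; enqueue sauna → queue [workshop, lobby, garage, sauna]
Visit workshop → queue [lobby, garage, sauna]
Visit lobby → queue [garage, sauna]
Visit garage → queue [sauna]
Visit sauna → queue []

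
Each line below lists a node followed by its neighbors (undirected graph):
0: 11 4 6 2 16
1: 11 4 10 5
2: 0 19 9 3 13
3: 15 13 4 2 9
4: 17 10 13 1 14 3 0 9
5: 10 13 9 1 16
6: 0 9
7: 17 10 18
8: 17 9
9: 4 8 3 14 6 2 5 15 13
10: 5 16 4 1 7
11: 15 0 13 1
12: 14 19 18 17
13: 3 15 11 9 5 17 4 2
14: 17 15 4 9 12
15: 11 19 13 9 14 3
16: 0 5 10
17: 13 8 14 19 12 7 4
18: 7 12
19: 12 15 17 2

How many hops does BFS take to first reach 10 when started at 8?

3

Level 0: 8
Level 1: 9, 17
Level 2: 2, 3, 4, 5, 6, 7, 12, 13, 14, 15, 19
Level 3: 0, 1, 10, 11, 16, 18
10 first appears at level 3.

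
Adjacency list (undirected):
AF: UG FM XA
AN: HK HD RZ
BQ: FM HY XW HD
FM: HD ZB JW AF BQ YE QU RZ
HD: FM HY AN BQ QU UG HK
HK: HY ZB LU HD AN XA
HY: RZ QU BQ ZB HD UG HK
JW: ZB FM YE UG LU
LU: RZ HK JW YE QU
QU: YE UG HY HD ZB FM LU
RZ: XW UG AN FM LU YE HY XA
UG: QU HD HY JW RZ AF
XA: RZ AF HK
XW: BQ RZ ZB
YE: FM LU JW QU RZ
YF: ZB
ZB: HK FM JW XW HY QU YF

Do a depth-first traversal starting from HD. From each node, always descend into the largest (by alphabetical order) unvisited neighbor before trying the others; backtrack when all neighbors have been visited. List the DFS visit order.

Visit HD
HD → UG
UG → RZ
RZ → YE
YE → QU
QU → ZB
ZB → YF
ZB → XW
XW → BQ
BQ → HY
HY → HK
HK → XA
XA → AF
AF → FM
FM → JW
JW → LU
HK → AN

HD → UG → RZ → YE → QU → ZB → YF → XW → BQ → HY → HK → XA → AF → FM → JW → LU → AN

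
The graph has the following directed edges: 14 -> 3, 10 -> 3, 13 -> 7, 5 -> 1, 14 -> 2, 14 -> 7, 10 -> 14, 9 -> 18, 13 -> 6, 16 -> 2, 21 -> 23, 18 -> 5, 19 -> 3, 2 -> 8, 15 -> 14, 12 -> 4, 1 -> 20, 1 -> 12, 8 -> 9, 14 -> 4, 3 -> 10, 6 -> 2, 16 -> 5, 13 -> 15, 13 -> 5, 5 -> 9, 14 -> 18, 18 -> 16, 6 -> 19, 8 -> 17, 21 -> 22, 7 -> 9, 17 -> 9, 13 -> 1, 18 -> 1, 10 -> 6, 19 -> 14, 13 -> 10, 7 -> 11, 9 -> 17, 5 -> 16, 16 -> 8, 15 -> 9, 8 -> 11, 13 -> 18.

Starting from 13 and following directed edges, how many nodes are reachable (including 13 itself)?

BFS from 13 visits: 13, 1, 5, 6, 7, 10, 15, 18, 12, 20, 9, 16, 2, 19, 11, 3, 14, 4, 17, 8
Reachable nodes: 20 of 23 total.

20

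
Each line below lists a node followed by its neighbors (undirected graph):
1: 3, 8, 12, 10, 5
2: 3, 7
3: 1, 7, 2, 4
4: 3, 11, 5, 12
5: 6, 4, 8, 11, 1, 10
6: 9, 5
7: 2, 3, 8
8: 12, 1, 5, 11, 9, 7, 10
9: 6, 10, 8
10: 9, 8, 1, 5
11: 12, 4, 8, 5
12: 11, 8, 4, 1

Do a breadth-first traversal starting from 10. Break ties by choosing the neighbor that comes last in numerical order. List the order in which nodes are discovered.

Visit 10; enqueue 9, 8, 5, 1 → queue [9, 8, 5, 1]
Visit 9; enqueue 6 → queue [8, 5, 1, 6]
Visit 8; enqueue 12, 11, 7 → queue [5, 1, 6, 12, 11, 7]
Visit 5; enqueue 4 → queue [1, 6, 12, 11, 7, 4]
Visit 1; enqueue 3 → queue [6, 12, 11, 7, 4, 3]
Visit 6 → queue [12, 11, 7, 4, 3]
Visit 12 → queue [11, 7, 4, 3]
Visit 11 → queue [7, 4, 3]
Visit 7; enqueue 2 → queue [4, 3, 2]
Visit 4 → queue [3, 2]
Visit 3 → queue [2]
Visit 2 → queue []

10, 9, 8, 5, 1, 6, 12, 11, 7, 4, 3, 2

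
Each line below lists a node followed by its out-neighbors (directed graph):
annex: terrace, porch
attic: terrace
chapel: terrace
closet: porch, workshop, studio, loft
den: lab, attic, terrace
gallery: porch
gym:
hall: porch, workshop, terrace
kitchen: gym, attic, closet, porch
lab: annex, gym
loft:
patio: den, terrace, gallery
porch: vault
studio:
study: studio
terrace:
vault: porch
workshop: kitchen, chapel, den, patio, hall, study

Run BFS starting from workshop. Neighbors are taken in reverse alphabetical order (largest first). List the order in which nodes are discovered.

workshop study patio kitchen hall den chapel studio terrace gallery porch gym closet attic lab vault loft annex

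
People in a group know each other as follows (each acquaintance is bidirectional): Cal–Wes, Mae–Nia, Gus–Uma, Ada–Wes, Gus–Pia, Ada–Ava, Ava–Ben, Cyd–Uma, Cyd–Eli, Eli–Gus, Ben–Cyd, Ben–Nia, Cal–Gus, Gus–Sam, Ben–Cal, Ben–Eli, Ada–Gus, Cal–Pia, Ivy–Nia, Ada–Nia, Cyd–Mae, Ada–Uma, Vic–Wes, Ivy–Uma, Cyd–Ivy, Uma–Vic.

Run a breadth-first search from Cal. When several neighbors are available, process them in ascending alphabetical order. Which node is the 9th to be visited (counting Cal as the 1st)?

Nia

Visit Cal; enqueue Ben, Gus, Pia, Wes → queue [Ben, Gus, Pia, Wes]
Visit Ben; enqueue Ava, Cyd, Eli, Nia → queue [Gus, Pia, Wes, Ava, Cyd, Eli, Nia]
Visit Gus; enqueue Ada, Sam, Uma → queue [Pia, Wes, Ava, Cyd, Eli, Nia, Ada, Sam, Uma]
Visit Pia → queue [Wes, Ava, Cyd, Eli, Nia, Ada, Sam, Uma]
Visit Wes; enqueue Vic → queue [Ava, Cyd, Eli, Nia, Ada, Sam, Uma, Vic]
Visit Ava → queue [Cyd, Eli, Nia, Ada, Sam, Uma, Vic]
Visit Cyd; enqueue Ivy, Mae → queue [Eli, Nia, Ada, Sam, Uma, Vic, Ivy, Mae]
Visit Eli → queue [Nia, Ada, Sam, Uma, Vic, Ivy, Mae]
Visit Nia → queue [Ada, Sam, Uma, Vic, Ivy, Mae]
Visit Ada → queue [Sam, Uma, Vic, Ivy, Mae]
Visit Sam → queue [Uma, Vic, Ivy, Mae]
Visit Uma → queue [Vic, Ivy, Mae]
Visit Vic → queue [Ivy, Mae]
Visit Ivy → queue [Mae]
Visit Mae → queue []

Visit order: Cal, Ben, Gus, Pia, Wes, Ava, Cyd, Eli, Nia, Ada, Sam, Uma, Vic, Ivy, Mae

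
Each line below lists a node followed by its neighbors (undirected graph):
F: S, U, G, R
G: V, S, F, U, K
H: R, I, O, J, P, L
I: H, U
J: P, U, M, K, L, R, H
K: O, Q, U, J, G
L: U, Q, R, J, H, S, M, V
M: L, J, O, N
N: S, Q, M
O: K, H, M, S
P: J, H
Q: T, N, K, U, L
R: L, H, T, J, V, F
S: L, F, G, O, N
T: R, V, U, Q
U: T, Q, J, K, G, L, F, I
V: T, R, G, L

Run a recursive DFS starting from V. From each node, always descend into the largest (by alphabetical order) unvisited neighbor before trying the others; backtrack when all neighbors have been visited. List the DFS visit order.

Visit V
V → T
T → U
U → Q
Q → N
N → S
S → O
O → M
M → L
L → R
R → J
J → P
P → H
H → I
J → K
K → G
G → F

V -> T -> U -> Q -> N -> S -> O -> M -> L -> R -> J -> P -> H -> I -> K -> G -> F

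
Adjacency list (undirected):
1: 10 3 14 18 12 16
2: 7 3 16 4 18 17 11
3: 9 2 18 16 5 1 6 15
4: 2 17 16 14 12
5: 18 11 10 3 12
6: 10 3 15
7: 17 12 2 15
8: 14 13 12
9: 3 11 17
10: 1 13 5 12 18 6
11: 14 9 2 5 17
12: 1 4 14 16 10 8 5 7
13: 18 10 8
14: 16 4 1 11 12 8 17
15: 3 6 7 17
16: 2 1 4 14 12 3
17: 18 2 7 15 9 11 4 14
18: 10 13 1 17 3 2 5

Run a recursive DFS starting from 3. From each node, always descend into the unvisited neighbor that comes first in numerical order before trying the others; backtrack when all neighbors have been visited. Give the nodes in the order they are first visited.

Visit 3
3 → 1
1 → 10
10 → 5
5 → 11
11 → 2
2 → 4
4 → 12
12 → 7
7 → 15
15 → 6
15 → 17
17 → 9
17 → 14
14 → 8
8 → 13
13 → 18
14 → 16

3 -> 1 -> 10 -> 5 -> 11 -> 2 -> 4 -> 12 -> 7 -> 15 -> 6 -> 17 -> 9 -> 14 -> 8 -> 13 -> 18 -> 16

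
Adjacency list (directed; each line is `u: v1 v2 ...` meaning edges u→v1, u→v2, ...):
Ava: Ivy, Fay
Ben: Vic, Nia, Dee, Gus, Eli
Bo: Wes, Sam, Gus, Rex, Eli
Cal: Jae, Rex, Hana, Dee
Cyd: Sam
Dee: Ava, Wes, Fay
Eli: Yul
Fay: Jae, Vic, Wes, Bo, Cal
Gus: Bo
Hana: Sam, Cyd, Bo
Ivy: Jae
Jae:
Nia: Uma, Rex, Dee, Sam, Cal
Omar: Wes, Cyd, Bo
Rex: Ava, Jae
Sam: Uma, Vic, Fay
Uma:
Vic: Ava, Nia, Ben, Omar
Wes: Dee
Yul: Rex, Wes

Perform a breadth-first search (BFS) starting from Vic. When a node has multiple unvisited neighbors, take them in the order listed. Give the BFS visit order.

Visit Vic; enqueue Ava, Nia, Ben, Omar → queue [Ava, Nia, Ben, Omar]
Visit Ava; enqueue Ivy, Fay → queue [Nia, Ben, Omar, Ivy, Fay]
Visit Nia; enqueue Uma, Rex, Dee, Sam, Cal → queue [Ben, Omar, Ivy, Fay, Uma, Rex, Dee, Sam, Cal]
Visit Ben; enqueue Gus, Eli → queue [Omar, Ivy, Fay, Uma, Rex, Dee, Sam, Cal, Gus, Eli]
Visit Omar; enqueue Wes, Cyd, Bo → queue [Ivy, Fay, Uma, Rex, Dee, Sam, Cal, Gus, Eli, Wes, Cyd, Bo]
Visit Ivy; enqueue Jae → queue [Fay, Uma, Rex, Dee, Sam, Cal, Gus, Eli, Wes, Cyd, Bo, Jae]
Visit Fay → queue [Uma, Rex, Dee, Sam, Cal, Gus, Eli, Wes, Cyd, Bo, Jae]
Visit Uma → queue [Rex, Dee, Sam, Cal, Gus, Eli, Wes, Cyd, Bo, Jae]
Visit Rex → queue [Dee, Sam, Cal, Gus, Eli, Wes, Cyd, Bo, Jae]
Visit Dee → queue [Sam, Cal, Gus, Eli, Wes, Cyd, Bo, Jae]
Visit Sam → queue [Cal, Gus, Eli, Wes, Cyd, Bo, Jae]
Visit Cal; enqueue Hana → queue [Gus, Eli, Wes, Cyd, Bo, Jae, Hana]
Visit Gus → queue [Eli, Wes, Cyd, Bo, Jae, Hana]
Visit Eli; enqueue Yul → queue [Wes, Cyd, Bo, Jae, Hana, Yul]
Visit Wes → queue [Cyd, Bo, Jae, Hana, Yul]
Visit Cyd → queue [Bo, Jae, Hana, Yul]
Visit Bo → queue [Jae, Hana, Yul]
Visit Jae → queue [Hana, Yul]
Visit Hana → queue [Yul]
Visit Yul → queue []

Vic -> Ava -> Nia -> Ben -> Omar -> Ivy -> Fay -> Uma -> Rex -> Dee -> Sam -> Cal -> Gus -> Eli -> Wes -> Cyd -> Bo -> Jae -> Hana -> Yul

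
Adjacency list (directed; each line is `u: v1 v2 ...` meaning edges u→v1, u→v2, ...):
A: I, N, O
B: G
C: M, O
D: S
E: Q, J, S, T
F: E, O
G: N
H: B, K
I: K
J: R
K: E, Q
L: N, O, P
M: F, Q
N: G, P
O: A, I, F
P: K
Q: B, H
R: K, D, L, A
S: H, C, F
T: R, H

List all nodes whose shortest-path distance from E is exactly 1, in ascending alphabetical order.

J, Q, S, T

Level 0: E
Level 1: J, Q, S, T
Level 2: B, C, F, H, R
Level 3: A, D, G, K, L, M, O
Level 4: I, N, P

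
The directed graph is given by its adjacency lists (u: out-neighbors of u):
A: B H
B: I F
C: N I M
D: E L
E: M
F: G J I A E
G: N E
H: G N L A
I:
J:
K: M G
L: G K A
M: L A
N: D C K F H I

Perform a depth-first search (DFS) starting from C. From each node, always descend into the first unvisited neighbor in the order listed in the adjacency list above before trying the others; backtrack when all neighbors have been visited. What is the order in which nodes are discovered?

C → N → D → E → M → L → G → K → A → B → I → F → J → H

Visit C
C → N
N → D
D → E
E → M
M → L
L → G
L → K
L → A
A → B
B → I
B → F
F → J
A → H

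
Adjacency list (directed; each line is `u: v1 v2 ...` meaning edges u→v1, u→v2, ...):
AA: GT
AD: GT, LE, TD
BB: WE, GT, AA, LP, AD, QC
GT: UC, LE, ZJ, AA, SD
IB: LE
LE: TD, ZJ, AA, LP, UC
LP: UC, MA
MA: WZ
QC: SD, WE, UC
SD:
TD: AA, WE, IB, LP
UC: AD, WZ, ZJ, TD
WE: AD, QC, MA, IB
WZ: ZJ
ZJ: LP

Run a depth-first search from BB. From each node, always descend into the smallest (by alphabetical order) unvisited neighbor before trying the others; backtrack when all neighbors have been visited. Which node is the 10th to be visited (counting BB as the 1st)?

Visit BB
BB → AA
AA → GT
GT → LE
LE → LP
LP → MA
MA → WZ
WZ → ZJ
LP → UC
UC → AD
AD → TD
TD → IB
TD → WE
WE → QC
QC → SD

Visit order: BB, AA, GT, LE, LP, MA, WZ, ZJ, UC, AD, TD, IB, WE, QC, SD

AD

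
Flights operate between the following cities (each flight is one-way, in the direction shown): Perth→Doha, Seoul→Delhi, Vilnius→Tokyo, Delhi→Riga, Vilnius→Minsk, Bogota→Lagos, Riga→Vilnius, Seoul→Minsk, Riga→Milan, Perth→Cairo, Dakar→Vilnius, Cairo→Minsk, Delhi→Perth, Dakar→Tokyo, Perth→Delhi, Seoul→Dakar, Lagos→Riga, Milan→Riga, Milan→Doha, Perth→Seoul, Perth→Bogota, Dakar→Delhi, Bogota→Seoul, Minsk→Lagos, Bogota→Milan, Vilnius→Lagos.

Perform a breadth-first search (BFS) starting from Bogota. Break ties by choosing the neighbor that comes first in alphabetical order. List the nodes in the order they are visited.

Visit Bogota; enqueue Lagos, Milan, Seoul → queue [Lagos, Milan, Seoul]
Visit Lagos; enqueue Riga → queue [Milan, Seoul, Riga]
Visit Milan; enqueue Doha → queue [Seoul, Riga, Doha]
Visit Seoul; enqueue Dakar, Delhi, Minsk → queue [Riga, Doha, Dakar, Delhi, Minsk]
Visit Riga; enqueue Vilnius → queue [Doha, Dakar, Delhi, Minsk, Vilnius]
Visit Doha → queue [Dakar, Delhi, Minsk, Vilnius]
Visit Dakar; enqueue Tokyo → queue [Delhi, Minsk, Vilnius, Tokyo]
Visit Delhi; enqueue Perth → queue [Minsk, Vilnius, Tokyo, Perth]
Visit Minsk → queue [Vilnius, Tokyo, Perth]
Visit Vilnius → queue [Tokyo, Perth]
Visit Tokyo → queue [Perth]
Visit Perth; enqueue Cairo → queue [Cairo]
Visit Cairo → queue []

Bogota Lagos Milan Seoul Riga Doha Dakar Delhi Minsk Vilnius Tokyo Perth Cairo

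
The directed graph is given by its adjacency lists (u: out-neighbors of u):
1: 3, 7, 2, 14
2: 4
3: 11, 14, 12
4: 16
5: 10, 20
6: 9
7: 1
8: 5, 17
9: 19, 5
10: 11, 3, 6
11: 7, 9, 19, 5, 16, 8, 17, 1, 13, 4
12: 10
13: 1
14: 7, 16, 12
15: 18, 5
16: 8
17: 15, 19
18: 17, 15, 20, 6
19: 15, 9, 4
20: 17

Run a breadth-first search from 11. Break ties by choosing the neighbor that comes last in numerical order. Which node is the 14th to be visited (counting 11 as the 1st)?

10

Visit 11; enqueue 19, 17, 16, 13, 9, 8, 7, 5, 4, 1 → queue [19, 17, 16, 13, 9, 8, 7, 5, 4, 1]
Visit 19; enqueue 15 → queue [17, 16, 13, 9, 8, 7, 5, 4, 1, 15]
Visit 17 → queue [16, 13, 9, 8, 7, 5, 4, 1, 15]
Visit 16 → queue [13, 9, 8, 7, 5, 4, 1, 15]
Visit 13 → queue [9, 8, 7, 5, 4, 1, 15]
Visit 9 → queue [8, 7, 5, 4, 1, 15]
Visit 8 → queue [7, 5, 4, 1, 15]
Visit 7 → queue [5, 4, 1, 15]
Visit 5; enqueue 20, 10 → queue [4, 1, 15, 20, 10]
Visit 4 → queue [1, 15, 20, 10]
Visit 1; enqueue 14, 3, 2 → queue [15, 20, 10, 14, 3, 2]
Visit 15; enqueue 18 → queue [20, 10, 14, 3, 2, 18]
Visit 20 → queue [10, 14, 3, 2, 18]
Visit 10; enqueue 6 → queue [14, 3, 2, 18, 6]
Visit 14; enqueue 12 → queue [3, 2, 18, 6, 12]
Visit 3 → queue [2, 18, 6, 12]
Visit 2 → queue [18, 6, 12]
Visit 18 → queue [6, 12]
Visit 6 → queue [12]
Visit 12 → queue []

Visit order: 11, 19, 17, 16, 13, 9, 8, 7, 5, 4, 1, 15, 20, 10, 14, 3, 2, 18, 6, 12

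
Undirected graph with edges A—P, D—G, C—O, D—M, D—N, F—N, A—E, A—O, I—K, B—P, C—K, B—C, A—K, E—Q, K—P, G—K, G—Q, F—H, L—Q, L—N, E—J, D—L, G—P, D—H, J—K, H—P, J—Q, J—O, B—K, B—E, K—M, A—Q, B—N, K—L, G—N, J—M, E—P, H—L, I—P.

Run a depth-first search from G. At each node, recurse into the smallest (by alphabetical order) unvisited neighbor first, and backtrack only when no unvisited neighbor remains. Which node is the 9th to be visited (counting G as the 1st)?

A

Visit G
G → D
D → H
H → F
F → N
N → B
B → C
C → K
K → A
A → E
E → J
J → M
J → O
J → Q
Q → L
E → P
P → I

Visit order: G, D, H, F, N, B, C, K, A, E, J, M, O, Q, L, P, I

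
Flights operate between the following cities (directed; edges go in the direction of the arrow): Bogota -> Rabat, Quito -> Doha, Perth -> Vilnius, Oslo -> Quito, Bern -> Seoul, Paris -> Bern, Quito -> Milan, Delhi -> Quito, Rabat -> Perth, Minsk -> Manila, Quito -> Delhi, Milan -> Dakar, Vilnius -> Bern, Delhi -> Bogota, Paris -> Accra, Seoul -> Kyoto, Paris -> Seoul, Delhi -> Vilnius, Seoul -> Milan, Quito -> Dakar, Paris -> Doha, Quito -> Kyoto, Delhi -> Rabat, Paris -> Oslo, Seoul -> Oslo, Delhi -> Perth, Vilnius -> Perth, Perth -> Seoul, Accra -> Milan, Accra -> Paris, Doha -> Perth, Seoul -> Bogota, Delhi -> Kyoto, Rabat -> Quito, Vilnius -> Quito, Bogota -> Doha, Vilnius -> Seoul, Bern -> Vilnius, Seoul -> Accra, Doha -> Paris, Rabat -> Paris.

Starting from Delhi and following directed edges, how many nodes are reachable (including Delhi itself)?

15

BFS from Delhi visits: Delhi, Bogota, Kyoto, Perth, Quito, Rabat, Vilnius, Doha, Seoul, Dakar, Milan, Paris, Bern, Accra, Oslo
Reachable nodes: 15 of 17 total.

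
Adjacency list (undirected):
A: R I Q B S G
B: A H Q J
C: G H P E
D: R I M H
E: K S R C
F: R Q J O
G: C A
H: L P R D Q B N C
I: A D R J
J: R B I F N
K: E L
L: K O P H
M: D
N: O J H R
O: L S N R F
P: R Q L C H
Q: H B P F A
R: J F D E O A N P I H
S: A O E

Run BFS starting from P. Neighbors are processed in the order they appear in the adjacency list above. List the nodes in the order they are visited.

Visit P; enqueue R, Q, L, C, H → queue [R, Q, L, C, H]
Visit R; enqueue J, F, D, E, O, A, N, I → queue [Q, L, C, H, J, F, D, E, O, A, N, I]
Visit Q; enqueue B → queue [L, C, H, J, F, D, E, O, A, N, I, B]
Visit L; enqueue K → queue [C, H, J, F, D, E, O, A, N, I, B, K]
Visit C; enqueue G → queue [H, J, F, D, E, O, A, N, I, B, K, G]
Visit H → queue [J, F, D, E, O, A, N, I, B, K, G]
Visit J → queue [F, D, E, O, A, N, I, B, K, G]
Visit F → queue [D, E, O, A, N, I, B, K, G]
Visit D; enqueue M → queue [E, O, A, N, I, B, K, G, M]
Visit E; enqueue S → queue [O, A, N, I, B, K, G, M, S]
Visit O → queue [A, N, I, B, K, G, M, S]
Visit A → queue [N, I, B, K, G, M, S]
Visit N → queue [I, B, K, G, M, S]
Visit I → queue [B, K, G, M, S]
Visit B → queue [K, G, M, S]
Visit K → queue [G, M, S]
Visit G → queue [M, S]
Visit M → queue [S]
Visit S → queue []

P R Q L C H J F D E O A N I B K G M S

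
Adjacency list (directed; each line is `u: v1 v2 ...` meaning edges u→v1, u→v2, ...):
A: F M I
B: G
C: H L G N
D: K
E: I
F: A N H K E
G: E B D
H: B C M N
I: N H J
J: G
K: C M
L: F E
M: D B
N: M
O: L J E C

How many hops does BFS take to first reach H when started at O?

Level 0: O
Level 1: C, E, J, L
Level 2: F, G, H, I, N
Level 3: A, B, D, K, M
H first appears at level 2.

2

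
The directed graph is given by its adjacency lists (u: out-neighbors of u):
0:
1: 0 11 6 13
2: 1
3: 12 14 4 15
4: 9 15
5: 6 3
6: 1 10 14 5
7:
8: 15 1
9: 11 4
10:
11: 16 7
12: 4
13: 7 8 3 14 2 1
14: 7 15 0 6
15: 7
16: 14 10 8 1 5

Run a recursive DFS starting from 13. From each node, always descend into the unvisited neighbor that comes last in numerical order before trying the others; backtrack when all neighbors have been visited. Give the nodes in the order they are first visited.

Visit 13
13 → 14
14 → 15
15 → 7
14 → 6
6 → 10
6 → 5
5 → 3
3 → 12
12 → 4
4 → 9
9 → 11
11 → 16
16 → 8
8 → 1
1 → 0
13 → 2

13, 14, 15, 7, 6, 10, 5, 3, 12, 4, 9, 11, 16, 8, 1, 0, 2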